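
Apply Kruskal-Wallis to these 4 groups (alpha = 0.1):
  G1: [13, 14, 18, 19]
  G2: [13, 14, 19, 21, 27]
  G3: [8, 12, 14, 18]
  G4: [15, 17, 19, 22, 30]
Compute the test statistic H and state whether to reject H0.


Step 1: Combine all N = 18 observations and assign midranks.
sorted (value, group, rank): (8,G3,1), (12,G3,2), (13,G1,3.5), (13,G2,3.5), (14,G1,6), (14,G2,6), (14,G3,6), (15,G4,8), (17,G4,9), (18,G1,10.5), (18,G3,10.5), (19,G1,13), (19,G2,13), (19,G4,13), (21,G2,15), (22,G4,16), (27,G2,17), (30,G4,18)
Step 2: Sum ranks within each group.
R_1 = 33 (n_1 = 4)
R_2 = 54.5 (n_2 = 5)
R_3 = 19.5 (n_3 = 4)
R_4 = 64 (n_4 = 5)
Step 3: H = 12/(N(N+1)) * sum(R_i^2/n_i) - 3(N+1)
     = 12/(18*19) * (33^2/4 + 54.5^2/5 + 19.5^2/4 + 64^2/5) - 3*19
     = 0.035088 * 1780.56 - 57
     = 5.475877.
Step 4: Ties present; correction factor C = 1 - 60/(18^3 - 18) = 0.989680. Corrected H = 5.475877 / 0.989680 = 5.532977.
Step 5: Under H0, H ~ chi^2(3); p-value = 0.136679.
Step 6: alpha = 0.1. fail to reject H0.

H = 5.5330, df = 3, p = 0.136679, fail to reject H0.


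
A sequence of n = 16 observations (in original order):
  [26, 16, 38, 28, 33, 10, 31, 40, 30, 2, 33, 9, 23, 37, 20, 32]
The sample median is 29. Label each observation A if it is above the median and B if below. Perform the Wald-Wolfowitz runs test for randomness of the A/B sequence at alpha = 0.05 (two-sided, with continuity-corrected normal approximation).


Step 1: Compute median = 29; label A = above, B = below.
Labels in order: BBABABAAABABBABA  (n_A = 8, n_B = 8)
Step 2: Count runs R = 12.
Step 3: Under H0 (random ordering), E[R] = 2*n_A*n_B/(n_A+n_B) + 1 = 2*8*8/16 + 1 = 9.0000.
        Var[R] = 2*n_A*n_B*(2*n_A*n_B - n_A - n_B) / ((n_A+n_B)^2 * (n_A+n_B-1)) = 14336/3840 = 3.7333.
        SD[R] = 1.9322.
Step 4: Continuity-corrected z = (R - 0.5 - E[R]) / SD[R] = (12 - 0.5 - 9.0000) / 1.9322 = 1.2939.
Step 5: Two-sided p-value via normal approximation = 2*(1 - Phi(|z|)) = 0.195709.
Step 6: alpha = 0.05. fail to reject H0.

R = 12, z = 1.2939, p = 0.195709, fail to reject H0.


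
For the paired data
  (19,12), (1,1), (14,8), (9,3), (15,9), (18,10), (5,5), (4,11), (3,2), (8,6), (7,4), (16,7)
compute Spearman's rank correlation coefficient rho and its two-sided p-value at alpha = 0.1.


Step 1: Rank x and y separately (midranks; no ties here).
rank(x): 19->12, 1->1, 14->8, 9->7, 15->9, 18->11, 5->4, 4->3, 3->2, 8->6, 7->5, 16->10
rank(y): 12->12, 1->1, 8->8, 3->3, 9->9, 10->10, 5->5, 11->11, 2->2, 6->6, 4->4, 7->7
Step 2: d_i = R_x(i) - R_y(i); compute d_i^2.
  (12-12)^2=0, (1-1)^2=0, (8-8)^2=0, (7-3)^2=16, (9-9)^2=0, (11-10)^2=1, (4-5)^2=1, (3-11)^2=64, (2-2)^2=0, (6-6)^2=0, (5-4)^2=1, (10-7)^2=9
sum(d^2) = 92.
Step 3: rho = 1 - 6*92 / (12*(12^2 - 1)) = 1 - 552/1716 = 0.678322.
Step 4: Under H0, t = rho * sqrt((n-2)/(1-rho^2)) = 2.9194 ~ t(10).
Step 5: Two-sided p-value from the t-distribution with 10 df = 0.015317.
Step 6: alpha = 0.1. reject H0.

rho = 0.6783, p = 0.015317, reject H0 at alpha = 0.1.


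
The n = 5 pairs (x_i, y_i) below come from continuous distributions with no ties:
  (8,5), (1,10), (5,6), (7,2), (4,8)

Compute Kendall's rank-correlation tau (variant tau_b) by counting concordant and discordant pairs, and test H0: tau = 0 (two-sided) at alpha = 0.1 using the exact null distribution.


Step 1: Enumerate the 10 unordered pairs (i,j) with i<j and classify each by sign(x_j-x_i) * sign(y_j-y_i).
  (1,2):dx=-7,dy=+5->D; (1,3):dx=-3,dy=+1->D; (1,4):dx=-1,dy=-3->C; (1,5):dx=-4,dy=+3->D
  (2,3):dx=+4,dy=-4->D; (2,4):dx=+6,dy=-8->D; (2,5):dx=+3,dy=-2->D; (3,4):dx=+2,dy=-4->D
  (3,5):dx=-1,dy=+2->D; (4,5):dx=-3,dy=+6->D
Step 2: C = 1, D = 9, total pairs = 10.
Step 3: tau = (C - D)/(n(n-1)/2) = (1 - 9)/10 = -0.800000.
Step 4: Exact two-sided p-value (enumerate n! = 120 permutations of y under H0): p = 0.083333.
Step 5: alpha = 0.1. reject H0.

tau_b = -0.8000 (C=1, D=9), p = 0.083333, reject H0.


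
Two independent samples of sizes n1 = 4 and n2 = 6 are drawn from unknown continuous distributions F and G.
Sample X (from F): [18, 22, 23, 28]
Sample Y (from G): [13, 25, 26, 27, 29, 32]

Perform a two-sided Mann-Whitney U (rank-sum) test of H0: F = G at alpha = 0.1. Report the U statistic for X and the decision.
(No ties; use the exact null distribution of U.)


Step 1: Combine and sort all 10 observations; assign midranks.
sorted (value, group): (13,Y), (18,X), (22,X), (23,X), (25,Y), (26,Y), (27,Y), (28,X), (29,Y), (32,Y)
ranks: 13->1, 18->2, 22->3, 23->4, 25->5, 26->6, 27->7, 28->8, 29->9, 32->10
Step 2: Rank sum for X: R1 = 2 + 3 + 4 + 8 = 17.
Step 3: U_X = R1 - n1(n1+1)/2 = 17 - 4*5/2 = 17 - 10 = 7.
       U_Y = n1*n2 - U_X = 24 - 7 = 17.
Step 4: No ties, so the exact null distribution of U (based on enumerating the C(10,4) = 210 equally likely rank assignments) gives the two-sided p-value.
Step 5: p-value = 0.352381; compare to alpha = 0.1. fail to reject H0.

U_X = 7, p = 0.352381, fail to reject H0 at alpha = 0.1.


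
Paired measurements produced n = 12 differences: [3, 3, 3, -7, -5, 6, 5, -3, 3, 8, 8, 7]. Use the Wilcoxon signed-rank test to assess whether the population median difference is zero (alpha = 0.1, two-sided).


Step 1: Drop any zero differences (none here) and take |d_i|.
|d| = [3, 3, 3, 7, 5, 6, 5, 3, 3, 8, 8, 7]
Step 2: Midrank |d_i| (ties get averaged ranks).
ranks: |3|->3, |3|->3, |3|->3, |7|->9.5, |5|->6.5, |6|->8, |5|->6.5, |3|->3, |3|->3, |8|->11.5, |8|->11.5, |7|->9.5
Step 3: Attach original signs; sum ranks with positive sign and with negative sign.
W+ = 3 + 3 + 3 + 8 + 6.5 + 3 + 11.5 + 11.5 + 9.5 = 59
W- = 9.5 + 6.5 + 3 = 19
(Check: W+ + W- = 78 should equal n(n+1)/2 = 78.)
Step 4: Test statistic W = min(W+, W-) = 19.
Step 5: Ties in |d|, so use the tie-corrected normal approximation.
        E[W] = n(n+1)/4 = 12*13/4 = 39.
        Tie groups: |d|=3 (t=5), |d|=5 (t=2), |d|=7 (t=2), |d|=8 (t=2); sum(t^3 - t) = 138.
        Var[W] = n(n+1)(2n+1)/24 - sum(t^3-t)/48 = 3900/24 - 138/48 = 159.625.
        z = (W - E[W]) / sqrt(Var[W]) = (19 - 39) / 12.6343 = -1.5830.
        Two-sided p = 2*Phi(z) = 0.113423.
Step 6: alpha = 0.1. fail to reject H0.

W+ = 59, W- = 19, W = min = 19, p = 0.113423, fail to reject H0.


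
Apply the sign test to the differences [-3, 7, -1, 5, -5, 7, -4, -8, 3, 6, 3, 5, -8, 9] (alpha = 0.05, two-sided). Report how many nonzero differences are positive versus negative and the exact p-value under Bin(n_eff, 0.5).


Step 1: Discard zero differences. Original n = 14; n_eff = number of nonzero differences = 14.
Nonzero differences (with sign): -3, +7, -1, +5, -5, +7, -4, -8, +3, +6, +3, +5, -8, +9
Step 2: Count signs: positive = 8, negative = 6.
Step 3: Under H0: P(positive) = 0.5, so the number of positives S ~ Bin(14, 0.5).
Step 4: Two-sided exact p-value = sum of Bin(14,0.5) probabilities at or below the observed probability = 0.790527.
Step 5: alpha = 0.05. fail to reject H0.

n_eff = 14, pos = 8, neg = 6, p = 0.790527, fail to reject H0.


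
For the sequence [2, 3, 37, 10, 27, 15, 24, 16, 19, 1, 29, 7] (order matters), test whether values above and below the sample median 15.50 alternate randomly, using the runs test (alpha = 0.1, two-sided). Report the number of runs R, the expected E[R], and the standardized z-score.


Step 1: Compute median = 15.50; label A = above, B = below.
Labels in order: BBABABAAABAB  (n_A = 6, n_B = 6)
Step 2: Count runs R = 9.
Step 3: Under H0 (random ordering), E[R] = 2*n_A*n_B/(n_A+n_B) + 1 = 2*6*6/12 + 1 = 7.0000.
        Var[R] = 2*n_A*n_B*(2*n_A*n_B - n_A - n_B) / ((n_A+n_B)^2 * (n_A+n_B-1)) = 4320/1584 = 2.7273.
        SD[R] = 1.6514.
Step 4: Continuity-corrected z = (R - 0.5 - E[R]) / SD[R] = (9 - 0.5 - 7.0000) / 1.6514 = 0.9083.
Step 5: Two-sided p-value via normal approximation = 2*(1 - Phi(|z|)) = 0.363722.
Step 6: alpha = 0.1. fail to reject H0.

R = 9, z = 0.9083, p = 0.363722, fail to reject H0.


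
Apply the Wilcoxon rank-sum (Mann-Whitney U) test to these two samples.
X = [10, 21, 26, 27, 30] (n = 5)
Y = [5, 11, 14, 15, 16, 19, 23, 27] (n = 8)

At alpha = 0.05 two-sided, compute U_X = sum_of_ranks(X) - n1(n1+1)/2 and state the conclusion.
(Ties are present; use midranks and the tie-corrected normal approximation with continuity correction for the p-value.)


Step 1: Combine and sort all 13 observations; assign midranks.
sorted (value, group): (5,Y), (10,X), (11,Y), (14,Y), (15,Y), (16,Y), (19,Y), (21,X), (23,Y), (26,X), (27,X), (27,Y), (30,X)
ranks: 5->1, 10->2, 11->3, 14->4, 15->5, 16->6, 19->7, 21->8, 23->9, 26->10, 27->11.5, 27->11.5, 30->13
Step 2: Rank sum for X: R1 = 2 + 8 + 10 + 11.5 + 13 = 44.5.
Step 3: U_X = R1 - n1(n1+1)/2 = 44.5 - 5*6/2 = 44.5 - 15 = 29.5.
       U_Y = n1*n2 - U_X = 40 - 29.5 = 10.5.
Step 4: Ties are present, so use the tie-corrected normal approximation (with continuity correction) for the p-value.
Step 5: p-value = 0.187076; compare to alpha = 0.05. fail to reject H0.

U_X = 29.5, p = 0.187076, fail to reject H0 at alpha = 0.05.


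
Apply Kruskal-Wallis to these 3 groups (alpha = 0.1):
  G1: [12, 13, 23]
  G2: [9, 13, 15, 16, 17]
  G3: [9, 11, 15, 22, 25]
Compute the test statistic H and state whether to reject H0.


Step 1: Combine all N = 13 observations and assign midranks.
sorted (value, group, rank): (9,G2,1.5), (9,G3,1.5), (11,G3,3), (12,G1,4), (13,G1,5.5), (13,G2,5.5), (15,G2,7.5), (15,G3,7.5), (16,G2,9), (17,G2,10), (22,G3,11), (23,G1,12), (25,G3,13)
Step 2: Sum ranks within each group.
R_1 = 21.5 (n_1 = 3)
R_2 = 33.5 (n_2 = 5)
R_3 = 36 (n_3 = 5)
Step 3: H = 12/(N(N+1)) * sum(R_i^2/n_i) - 3(N+1)
     = 12/(13*14) * (21.5^2/3 + 33.5^2/5 + 36^2/5) - 3*14
     = 0.065934 * 637.733 - 42
     = 0.048352.
Step 4: Ties present; correction factor C = 1 - 18/(13^3 - 13) = 0.991758. Corrected H = 0.048352 / 0.991758 = 0.048753.
Step 5: Under H0, H ~ chi^2(2); p-value = 0.975918.
Step 6: alpha = 0.1. fail to reject H0.

H = 0.0488, df = 2, p = 0.975918, fail to reject H0.


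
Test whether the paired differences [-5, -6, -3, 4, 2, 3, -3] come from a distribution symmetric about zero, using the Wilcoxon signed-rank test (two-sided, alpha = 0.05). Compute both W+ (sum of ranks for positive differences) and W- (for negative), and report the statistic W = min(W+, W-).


Step 1: Drop any zero differences (none here) and take |d_i|.
|d| = [5, 6, 3, 4, 2, 3, 3]
Step 2: Midrank |d_i| (ties get averaged ranks).
ranks: |5|->6, |6|->7, |3|->3, |4|->5, |2|->1, |3|->3, |3|->3
Step 3: Attach original signs; sum ranks with positive sign and with negative sign.
W+ = 5 + 1 + 3 = 9
W- = 6 + 7 + 3 + 3 = 19
(Check: W+ + W- = 28 should equal n(n+1)/2 = 28.)
Step 4: Test statistic W = min(W+, W-) = 9.
Step 5: Ties in |d|, so use the tie-corrected normal approximation.
        E[W] = n(n+1)/4 = 7*8/4 = 14.
        Tie groups: |d|=3 (t=3); sum(t^3 - t) = 24.
        Var[W] = n(n+1)(2n+1)/24 - sum(t^3-t)/48 = 840/24 - 24/48 = 34.5.
        z = (W - E[W]) / sqrt(Var[W]) = (9 - 14) / 5.8737 = -0.8513.
        Two-sided p = 2*Phi(z) = 0.394627.
Step 6: alpha = 0.05. fail to reject H0.

W+ = 9, W- = 19, W = min = 9, p = 0.394627, fail to reject H0.


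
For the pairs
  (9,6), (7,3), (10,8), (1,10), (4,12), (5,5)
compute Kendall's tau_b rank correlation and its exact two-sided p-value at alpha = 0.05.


Step 1: Enumerate the 15 unordered pairs (i,j) with i<j and classify each by sign(x_j-x_i) * sign(y_j-y_i).
  (1,2):dx=-2,dy=-3->C; (1,3):dx=+1,dy=+2->C; (1,4):dx=-8,dy=+4->D; (1,5):dx=-5,dy=+6->D
  (1,6):dx=-4,dy=-1->C; (2,3):dx=+3,dy=+5->C; (2,4):dx=-6,dy=+7->D; (2,5):dx=-3,dy=+9->D
  (2,6):dx=-2,dy=+2->D; (3,4):dx=-9,dy=+2->D; (3,5):dx=-6,dy=+4->D; (3,6):dx=-5,dy=-3->C
  (4,5):dx=+3,dy=+2->C; (4,6):dx=+4,dy=-5->D; (5,6):dx=+1,dy=-7->D
Step 2: C = 6, D = 9, total pairs = 15.
Step 3: tau = (C - D)/(n(n-1)/2) = (6 - 9)/15 = -0.200000.
Step 4: Exact two-sided p-value (enumerate n! = 720 permutations of y under H0): p = 0.719444.
Step 5: alpha = 0.05. fail to reject H0.

tau_b = -0.2000 (C=6, D=9), p = 0.719444, fail to reject H0.


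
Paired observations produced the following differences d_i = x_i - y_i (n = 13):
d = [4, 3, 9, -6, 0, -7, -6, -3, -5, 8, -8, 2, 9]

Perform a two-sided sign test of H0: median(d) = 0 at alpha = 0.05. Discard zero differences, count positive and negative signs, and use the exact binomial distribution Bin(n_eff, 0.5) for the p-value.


Step 1: Discard zero differences. Original n = 13; n_eff = number of nonzero differences = 12.
Nonzero differences (with sign): +4, +3, +9, -6, -7, -6, -3, -5, +8, -8, +2, +9
Step 2: Count signs: positive = 6, negative = 6.
Step 3: Under H0: P(positive) = 0.5, so the number of positives S ~ Bin(12, 0.5).
Step 4: Two-sided exact p-value = sum of Bin(12,0.5) probabilities at or below the observed probability = 1.000000.
Step 5: alpha = 0.05. fail to reject H0.

n_eff = 12, pos = 6, neg = 6, p = 1.000000, fail to reject H0.


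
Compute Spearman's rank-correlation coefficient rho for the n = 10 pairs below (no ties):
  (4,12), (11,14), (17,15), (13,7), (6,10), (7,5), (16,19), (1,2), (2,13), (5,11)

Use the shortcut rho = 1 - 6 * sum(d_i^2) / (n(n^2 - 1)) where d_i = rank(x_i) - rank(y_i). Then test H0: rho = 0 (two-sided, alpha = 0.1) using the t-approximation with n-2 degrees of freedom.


Step 1: Rank x and y separately (midranks; no ties here).
rank(x): 4->3, 11->7, 17->10, 13->8, 6->5, 7->6, 16->9, 1->1, 2->2, 5->4
rank(y): 12->6, 14->8, 15->9, 7->3, 10->4, 5->2, 19->10, 2->1, 13->7, 11->5
Step 2: d_i = R_x(i) - R_y(i); compute d_i^2.
  (3-6)^2=9, (7-8)^2=1, (10-9)^2=1, (8-3)^2=25, (5-4)^2=1, (6-2)^2=16, (9-10)^2=1, (1-1)^2=0, (2-7)^2=25, (4-5)^2=1
sum(d^2) = 80.
Step 3: rho = 1 - 6*80 / (10*(10^2 - 1)) = 1 - 480/990 = 0.515152.
Step 4: Under H0, t = rho * sqrt((n-2)/(1-rho^2)) = 1.7000 ~ t(8).
Step 5: Two-sided p-value from the t-distribution with 8 df = 0.127553.
Step 6: alpha = 0.1. fail to reject H0.

rho = 0.5152, p = 0.127553, fail to reject H0 at alpha = 0.1.


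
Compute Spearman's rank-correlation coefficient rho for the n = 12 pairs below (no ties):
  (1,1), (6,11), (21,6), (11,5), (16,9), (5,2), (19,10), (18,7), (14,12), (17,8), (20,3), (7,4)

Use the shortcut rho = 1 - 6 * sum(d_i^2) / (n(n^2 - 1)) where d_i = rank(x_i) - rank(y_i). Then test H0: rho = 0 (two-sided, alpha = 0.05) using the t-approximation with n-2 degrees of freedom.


Step 1: Rank x and y separately (midranks; no ties here).
rank(x): 1->1, 6->3, 21->12, 11->5, 16->7, 5->2, 19->10, 18->9, 14->6, 17->8, 20->11, 7->4
rank(y): 1->1, 11->11, 6->6, 5->5, 9->9, 2->2, 10->10, 7->7, 12->12, 8->8, 3->3, 4->4
Step 2: d_i = R_x(i) - R_y(i); compute d_i^2.
  (1-1)^2=0, (3-11)^2=64, (12-6)^2=36, (5-5)^2=0, (7-9)^2=4, (2-2)^2=0, (10-10)^2=0, (9-7)^2=4, (6-12)^2=36, (8-8)^2=0, (11-3)^2=64, (4-4)^2=0
sum(d^2) = 208.
Step 3: rho = 1 - 6*208 / (12*(12^2 - 1)) = 1 - 1248/1716 = 0.272727.
Step 4: Under H0, t = rho * sqrt((n-2)/(1-rho^2)) = 0.8964 ~ t(10).
Step 5: Two-sided p-value from the t-distribution with 10 df = 0.391097.
Step 6: alpha = 0.05. fail to reject H0.

rho = 0.2727, p = 0.391097, fail to reject H0 at alpha = 0.05.


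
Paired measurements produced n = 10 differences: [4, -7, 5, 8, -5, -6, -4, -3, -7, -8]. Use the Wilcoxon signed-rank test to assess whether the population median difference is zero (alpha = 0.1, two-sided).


Step 1: Drop any zero differences (none here) and take |d_i|.
|d| = [4, 7, 5, 8, 5, 6, 4, 3, 7, 8]
Step 2: Midrank |d_i| (ties get averaged ranks).
ranks: |4|->2.5, |7|->7.5, |5|->4.5, |8|->9.5, |5|->4.5, |6|->6, |4|->2.5, |3|->1, |7|->7.5, |8|->9.5
Step 3: Attach original signs; sum ranks with positive sign and with negative sign.
W+ = 2.5 + 4.5 + 9.5 = 16.5
W- = 7.5 + 4.5 + 6 + 2.5 + 1 + 7.5 + 9.5 = 38.5
(Check: W+ + W- = 55 should equal n(n+1)/2 = 55.)
Step 4: Test statistic W = min(W+, W-) = 16.5.
Step 5: Ties in |d|, so use the tie-corrected normal approximation.
        E[W] = n(n+1)/4 = 10*11/4 = 27.5.
        Tie groups: |d|=4 (t=2), |d|=5 (t=2), |d|=7 (t=2), |d|=8 (t=2); sum(t^3 - t) = 24.
        Var[W] = n(n+1)(2n+1)/24 - sum(t^3-t)/48 = 2310/24 - 24/48 = 95.75.
        z = (W - E[W]) / sqrt(Var[W]) = (16.5 - 27.5) / 9.7852 = -1.1241.
        Two-sided p = 2*Phi(z) = 0.260950.
Step 6: alpha = 0.1. fail to reject H0.

W+ = 16.5, W- = 38.5, W = min = 16.5, p = 0.260950, fail to reject H0.


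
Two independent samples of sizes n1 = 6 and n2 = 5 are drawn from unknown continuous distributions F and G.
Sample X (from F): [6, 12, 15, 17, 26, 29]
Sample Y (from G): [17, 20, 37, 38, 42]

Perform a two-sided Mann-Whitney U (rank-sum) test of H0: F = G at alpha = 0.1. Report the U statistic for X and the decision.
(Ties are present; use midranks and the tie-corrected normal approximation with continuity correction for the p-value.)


Step 1: Combine and sort all 11 observations; assign midranks.
sorted (value, group): (6,X), (12,X), (15,X), (17,X), (17,Y), (20,Y), (26,X), (29,X), (37,Y), (38,Y), (42,Y)
ranks: 6->1, 12->2, 15->3, 17->4.5, 17->4.5, 20->6, 26->7, 29->8, 37->9, 38->10, 42->11
Step 2: Rank sum for X: R1 = 1 + 2 + 3 + 4.5 + 7 + 8 = 25.5.
Step 3: U_X = R1 - n1(n1+1)/2 = 25.5 - 6*7/2 = 25.5 - 21 = 4.5.
       U_Y = n1*n2 - U_X = 30 - 4.5 = 25.5.
Step 4: Ties are present, so use the tie-corrected normal approximation (with continuity correction) for the p-value.
Step 5: p-value = 0.067264; compare to alpha = 0.1. reject H0.

U_X = 4.5, p = 0.067264, reject H0 at alpha = 0.1.


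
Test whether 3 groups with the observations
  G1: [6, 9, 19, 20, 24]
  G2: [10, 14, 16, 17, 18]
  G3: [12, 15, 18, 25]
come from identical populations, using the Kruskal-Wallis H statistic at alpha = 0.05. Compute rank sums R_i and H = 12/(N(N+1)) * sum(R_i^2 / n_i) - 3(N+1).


Step 1: Combine all N = 14 observations and assign midranks.
sorted (value, group, rank): (6,G1,1), (9,G1,2), (10,G2,3), (12,G3,4), (14,G2,5), (15,G3,6), (16,G2,7), (17,G2,8), (18,G2,9.5), (18,G3,9.5), (19,G1,11), (20,G1,12), (24,G1,13), (25,G3,14)
Step 2: Sum ranks within each group.
R_1 = 39 (n_1 = 5)
R_2 = 32.5 (n_2 = 5)
R_3 = 33.5 (n_3 = 4)
Step 3: H = 12/(N(N+1)) * sum(R_i^2/n_i) - 3(N+1)
     = 12/(14*15) * (39^2/5 + 32.5^2/5 + 33.5^2/4) - 3*15
     = 0.057143 * 796.013 - 45
     = 0.486429.
Step 4: Ties present; correction factor C = 1 - 6/(14^3 - 14) = 0.997802. Corrected H = 0.486429 / 0.997802 = 0.487500.
Step 5: Under H0, H ~ chi^2(2); p-value = 0.783684.
Step 6: alpha = 0.05. fail to reject H0.

H = 0.4875, df = 2, p = 0.783684, fail to reject H0.


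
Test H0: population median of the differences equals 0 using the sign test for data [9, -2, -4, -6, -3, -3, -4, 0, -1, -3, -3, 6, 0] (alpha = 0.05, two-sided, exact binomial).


Step 1: Discard zero differences. Original n = 13; n_eff = number of nonzero differences = 11.
Nonzero differences (with sign): +9, -2, -4, -6, -3, -3, -4, -1, -3, -3, +6
Step 2: Count signs: positive = 2, negative = 9.
Step 3: Under H0: P(positive) = 0.5, so the number of positives S ~ Bin(11, 0.5).
Step 4: Two-sided exact p-value = sum of Bin(11,0.5) probabilities at or below the observed probability = 0.065430.
Step 5: alpha = 0.05. fail to reject H0.

n_eff = 11, pos = 2, neg = 9, p = 0.065430, fail to reject H0.


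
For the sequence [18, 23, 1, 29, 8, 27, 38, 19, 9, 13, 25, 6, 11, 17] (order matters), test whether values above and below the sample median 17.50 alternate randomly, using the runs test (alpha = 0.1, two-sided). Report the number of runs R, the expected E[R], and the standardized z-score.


Step 1: Compute median = 17.50; label A = above, B = below.
Labels in order: AABABAAABBABBB  (n_A = 7, n_B = 7)
Step 2: Count runs R = 8.
Step 3: Under H0 (random ordering), E[R] = 2*n_A*n_B/(n_A+n_B) + 1 = 2*7*7/14 + 1 = 8.0000.
        Var[R] = 2*n_A*n_B*(2*n_A*n_B - n_A - n_B) / ((n_A+n_B)^2 * (n_A+n_B-1)) = 8232/2548 = 3.2308.
        SD[R] = 1.7974.
Step 4: R = E[R], so z = 0 with no continuity correction.
Step 5: Two-sided p-value via normal approximation = 2*(1 - Phi(|z|)) = 1.000000.
Step 6: alpha = 0.1. fail to reject H0.

R = 8, z = 0.0000, p = 1.000000, fail to reject H0.


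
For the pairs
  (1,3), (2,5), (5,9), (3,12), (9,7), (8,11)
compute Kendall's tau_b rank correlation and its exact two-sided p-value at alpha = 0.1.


Step 1: Enumerate the 15 unordered pairs (i,j) with i<j and classify each by sign(x_j-x_i) * sign(y_j-y_i).
  (1,2):dx=+1,dy=+2->C; (1,3):dx=+4,dy=+6->C; (1,4):dx=+2,dy=+9->C; (1,5):dx=+8,dy=+4->C
  (1,6):dx=+7,dy=+8->C; (2,3):dx=+3,dy=+4->C; (2,4):dx=+1,dy=+7->C; (2,5):dx=+7,dy=+2->C
  (2,6):dx=+6,dy=+6->C; (3,4):dx=-2,dy=+3->D; (3,5):dx=+4,dy=-2->D; (3,6):dx=+3,dy=+2->C
  (4,5):dx=+6,dy=-5->D; (4,6):dx=+5,dy=-1->D; (5,6):dx=-1,dy=+4->D
Step 2: C = 10, D = 5, total pairs = 15.
Step 3: tau = (C - D)/(n(n-1)/2) = (10 - 5)/15 = 0.333333.
Step 4: Exact two-sided p-value (enumerate n! = 720 permutations of y under H0): p = 0.469444.
Step 5: alpha = 0.1. fail to reject H0.

tau_b = 0.3333 (C=10, D=5), p = 0.469444, fail to reject H0.


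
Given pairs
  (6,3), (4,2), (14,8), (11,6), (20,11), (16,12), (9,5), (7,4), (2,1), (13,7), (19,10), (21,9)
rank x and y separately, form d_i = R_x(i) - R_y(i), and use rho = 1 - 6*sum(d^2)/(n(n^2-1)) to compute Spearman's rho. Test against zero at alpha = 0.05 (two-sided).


Step 1: Rank x and y separately (midranks; no ties here).
rank(x): 6->3, 4->2, 14->8, 11->6, 20->11, 16->9, 9->5, 7->4, 2->1, 13->7, 19->10, 21->12
rank(y): 3->3, 2->2, 8->8, 6->6, 11->11, 12->12, 5->5, 4->4, 1->1, 7->7, 10->10, 9->9
Step 2: d_i = R_x(i) - R_y(i); compute d_i^2.
  (3-3)^2=0, (2-2)^2=0, (8-8)^2=0, (6-6)^2=0, (11-11)^2=0, (9-12)^2=9, (5-5)^2=0, (4-4)^2=0, (1-1)^2=0, (7-7)^2=0, (10-10)^2=0, (12-9)^2=9
sum(d^2) = 18.
Step 3: rho = 1 - 6*18 / (12*(12^2 - 1)) = 1 - 108/1716 = 0.937063.
Step 4: Under H0, t = rho * sqrt((n-2)/(1-rho^2)) = 8.4868 ~ t(10).
Step 5: Two-sided p-value from the t-distribution with 10 df = 0.000007.
Step 6: alpha = 0.05. reject H0.

rho = 0.9371, p = 0.000007, reject H0 at alpha = 0.05.


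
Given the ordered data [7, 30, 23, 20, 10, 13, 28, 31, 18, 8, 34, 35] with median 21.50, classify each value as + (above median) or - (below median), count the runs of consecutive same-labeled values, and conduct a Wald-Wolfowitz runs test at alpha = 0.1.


Step 1: Compute median = 21.50; label A = above, B = below.
Labels in order: BAABBBAABBAA  (n_A = 6, n_B = 6)
Step 2: Count runs R = 6.
Step 3: Under H0 (random ordering), E[R] = 2*n_A*n_B/(n_A+n_B) + 1 = 2*6*6/12 + 1 = 7.0000.
        Var[R] = 2*n_A*n_B*(2*n_A*n_B - n_A - n_B) / ((n_A+n_B)^2 * (n_A+n_B-1)) = 4320/1584 = 2.7273.
        SD[R] = 1.6514.
Step 4: Continuity-corrected z = (R + 0.5 - E[R]) / SD[R] = (6 + 0.5 - 7.0000) / 1.6514 = -0.3028.
Step 5: Two-sided p-value via normal approximation = 2*(1 - Phi(|z|)) = 0.762069.
Step 6: alpha = 0.1. fail to reject H0.

R = 6, z = -0.3028, p = 0.762069, fail to reject H0.


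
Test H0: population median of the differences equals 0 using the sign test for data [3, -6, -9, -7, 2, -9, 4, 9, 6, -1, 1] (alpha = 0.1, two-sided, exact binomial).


Step 1: Discard zero differences. Original n = 11; n_eff = number of nonzero differences = 11.
Nonzero differences (with sign): +3, -6, -9, -7, +2, -9, +4, +9, +6, -1, +1
Step 2: Count signs: positive = 6, negative = 5.
Step 3: Under H0: P(positive) = 0.5, so the number of positives S ~ Bin(11, 0.5).
Step 4: Two-sided exact p-value = sum of Bin(11,0.5) probabilities at or below the observed probability = 1.000000.
Step 5: alpha = 0.1. fail to reject H0.

n_eff = 11, pos = 6, neg = 5, p = 1.000000, fail to reject H0.


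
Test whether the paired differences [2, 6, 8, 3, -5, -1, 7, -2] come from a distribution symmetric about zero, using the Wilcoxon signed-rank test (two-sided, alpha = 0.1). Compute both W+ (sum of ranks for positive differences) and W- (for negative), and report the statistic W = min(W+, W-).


Step 1: Drop any zero differences (none here) and take |d_i|.
|d| = [2, 6, 8, 3, 5, 1, 7, 2]
Step 2: Midrank |d_i| (ties get averaged ranks).
ranks: |2|->2.5, |6|->6, |8|->8, |3|->4, |5|->5, |1|->1, |7|->7, |2|->2.5
Step 3: Attach original signs; sum ranks with positive sign and with negative sign.
W+ = 2.5 + 6 + 8 + 4 + 7 = 27.5
W- = 5 + 1 + 2.5 = 8.5
(Check: W+ + W- = 36 should equal n(n+1)/2 = 36.)
Step 4: Test statistic W = min(W+, W-) = 8.5.
Step 5: Ties in |d|, so use the tie-corrected normal approximation.
        E[W] = n(n+1)/4 = 8*9/4 = 18.
        Tie groups: |d|=2 (t=2); sum(t^3 - t) = 6.
        Var[W] = n(n+1)(2n+1)/24 - sum(t^3-t)/48 = 1224/24 - 6/48 = 50.875.
        z = (W - E[W]) / sqrt(Var[W]) = (8.5 - 18) / 7.1327 = -1.3319.
        Two-sided p = 2*Phi(z) = 0.182893.
Step 6: alpha = 0.1. fail to reject H0.

W+ = 27.5, W- = 8.5, W = min = 8.5, p = 0.182893, fail to reject H0.


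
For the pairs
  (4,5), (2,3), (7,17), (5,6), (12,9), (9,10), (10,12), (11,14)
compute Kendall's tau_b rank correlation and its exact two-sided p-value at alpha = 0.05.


Step 1: Enumerate the 28 unordered pairs (i,j) with i<j and classify each by sign(x_j-x_i) * sign(y_j-y_i).
  (1,2):dx=-2,dy=-2->C; (1,3):dx=+3,dy=+12->C; (1,4):dx=+1,dy=+1->C; (1,5):dx=+8,dy=+4->C
  (1,6):dx=+5,dy=+5->C; (1,7):dx=+6,dy=+7->C; (1,8):dx=+7,dy=+9->C; (2,3):dx=+5,dy=+14->C
  (2,4):dx=+3,dy=+3->C; (2,5):dx=+10,dy=+6->C; (2,6):dx=+7,dy=+7->C; (2,7):dx=+8,dy=+9->C
  (2,8):dx=+9,dy=+11->C; (3,4):dx=-2,dy=-11->C; (3,5):dx=+5,dy=-8->D; (3,6):dx=+2,dy=-7->D
  (3,7):dx=+3,dy=-5->D; (3,8):dx=+4,dy=-3->D; (4,5):dx=+7,dy=+3->C; (4,6):dx=+4,dy=+4->C
  (4,7):dx=+5,dy=+6->C; (4,8):dx=+6,dy=+8->C; (5,6):dx=-3,dy=+1->D; (5,7):dx=-2,dy=+3->D
  (5,8):dx=-1,dy=+5->D; (6,7):dx=+1,dy=+2->C; (6,8):dx=+2,dy=+4->C; (7,8):dx=+1,dy=+2->C
Step 2: C = 21, D = 7, total pairs = 28.
Step 3: tau = (C - D)/(n(n-1)/2) = (21 - 7)/28 = 0.500000.
Step 4: Exact two-sided p-value (enumerate n! = 40320 permutations of y under H0): p = 0.108681.
Step 5: alpha = 0.05. fail to reject H0.

tau_b = 0.5000 (C=21, D=7), p = 0.108681, fail to reject H0.


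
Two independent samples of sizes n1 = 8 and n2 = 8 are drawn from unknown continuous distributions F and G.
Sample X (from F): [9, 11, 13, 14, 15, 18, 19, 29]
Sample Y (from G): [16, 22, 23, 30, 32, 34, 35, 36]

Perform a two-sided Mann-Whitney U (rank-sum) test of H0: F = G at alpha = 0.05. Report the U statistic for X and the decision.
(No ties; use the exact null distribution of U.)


Step 1: Combine and sort all 16 observations; assign midranks.
sorted (value, group): (9,X), (11,X), (13,X), (14,X), (15,X), (16,Y), (18,X), (19,X), (22,Y), (23,Y), (29,X), (30,Y), (32,Y), (34,Y), (35,Y), (36,Y)
ranks: 9->1, 11->2, 13->3, 14->4, 15->5, 16->6, 18->7, 19->8, 22->9, 23->10, 29->11, 30->12, 32->13, 34->14, 35->15, 36->16
Step 2: Rank sum for X: R1 = 1 + 2 + 3 + 4 + 5 + 7 + 8 + 11 = 41.
Step 3: U_X = R1 - n1(n1+1)/2 = 41 - 8*9/2 = 41 - 36 = 5.
       U_Y = n1*n2 - U_X = 64 - 5 = 59.
Step 4: No ties, so the exact null distribution of U (based on enumerating the C(16,8) = 12870 equally likely rank assignments) gives the two-sided p-value.
Step 5: p-value = 0.002953; compare to alpha = 0.05. reject H0.

U_X = 5, p = 0.002953, reject H0 at alpha = 0.05.


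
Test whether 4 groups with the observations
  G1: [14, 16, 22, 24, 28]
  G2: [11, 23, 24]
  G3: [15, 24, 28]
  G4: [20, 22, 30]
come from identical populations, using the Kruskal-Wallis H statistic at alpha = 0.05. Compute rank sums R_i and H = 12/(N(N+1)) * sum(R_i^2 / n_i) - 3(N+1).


Step 1: Combine all N = 14 observations and assign midranks.
sorted (value, group, rank): (11,G2,1), (14,G1,2), (15,G3,3), (16,G1,4), (20,G4,5), (22,G1,6.5), (22,G4,6.5), (23,G2,8), (24,G1,10), (24,G2,10), (24,G3,10), (28,G1,12.5), (28,G3,12.5), (30,G4,14)
Step 2: Sum ranks within each group.
R_1 = 35 (n_1 = 5)
R_2 = 19 (n_2 = 3)
R_3 = 25.5 (n_3 = 3)
R_4 = 25.5 (n_4 = 3)
Step 3: H = 12/(N(N+1)) * sum(R_i^2/n_i) - 3(N+1)
     = 12/(14*15) * (35^2/5 + 19^2/3 + 25.5^2/3 + 25.5^2/3) - 3*15
     = 0.057143 * 798.833 - 45
     = 0.647619.
Step 4: Ties present; correction factor C = 1 - 36/(14^3 - 14) = 0.986813. Corrected H = 0.647619 / 0.986813 = 0.656273.
Step 5: Under H0, H ~ chi^2(3); p-value = 0.883437.
Step 6: alpha = 0.05. fail to reject H0.

H = 0.6563, df = 3, p = 0.883437, fail to reject H0.


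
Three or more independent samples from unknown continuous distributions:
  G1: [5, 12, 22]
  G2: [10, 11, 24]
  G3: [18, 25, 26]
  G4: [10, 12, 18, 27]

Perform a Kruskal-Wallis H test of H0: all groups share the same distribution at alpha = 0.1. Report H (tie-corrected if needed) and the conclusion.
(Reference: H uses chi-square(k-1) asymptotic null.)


Step 1: Combine all N = 13 observations and assign midranks.
sorted (value, group, rank): (5,G1,1), (10,G2,2.5), (10,G4,2.5), (11,G2,4), (12,G1,5.5), (12,G4,5.5), (18,G3,7.5), (18,G4,7.5), (22,G1,9), (24,G2,10), (25,G3,11), (26,G3,12), (27,G4,13)
Step 2: Sum ranks within each group.
R_1 = 15.5 (n_1 = 3)
R_2 = 16.5 (n_2 = 3)
R_3 = 30.5 (n_3 = 3)
R_4 = 28.5 (n_4 = 4)
Step 3: H = 12/(N(N+1)) * sum(R_i^2/n_i) - 3(N+1)
     = 12/(13*14) * (15.5^2/3 + 16.5^2/3 + 30.5^2/3 + 28.5^2/4) - 3*14
     = 0.065934 * 683.979 - 42
     = 3.097527.
Step 4: Ties present; correction factor C = 1 - 18/(13^3 - 13) = 0.991758. Corrected H = 3.097527 / 0.991758 = 3.123269.
Step 5: Under H0, H ~ chi^2(3); p-value = 0.373007.
Step 6: alpha = 0.1. fail to reject H0.

H = 3.1233, df = 3, p = 0.373007, fail to reject H0.


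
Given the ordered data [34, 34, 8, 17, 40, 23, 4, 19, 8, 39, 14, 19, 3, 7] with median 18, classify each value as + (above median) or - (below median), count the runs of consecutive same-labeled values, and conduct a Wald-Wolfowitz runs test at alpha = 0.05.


Step 1: Compute median = 18; label A = above, B = below.
Labels in order: AABBAABABABABB  (n_A = 7, n_B = 7)
Step 2: Count runs R = 10.
Step 3: Under H0 (random ordering), E[R] = 2*n_A*n_B/(n_A+n_B) + 1 = 2*7*7/14 + 1 = 8.0000.
        Var[R] = 2*n_A*n_B*(2*n_A*n_B - n_A - n_B) / ((n_A+n_B)^2 * (n_A+n_B-1)) = 8232/2548 = 3.2308.
        SD[R] = 1.7974.
Step 4: Continuity-corrected z = (R - 0.5 - E[R]) / SD[R] = (10 - 0.5 - 8.0000) / 1.7974 = 0.8345.
Step 5: Two-sided p-value via normal approximation = 2*(1 - Phi(|z|)) = 0.403986.
Step 6: alpha = 0.05. fail to reject H0.

R = 10, z = 0.8345, p = 0.403986, fail to reject H0.


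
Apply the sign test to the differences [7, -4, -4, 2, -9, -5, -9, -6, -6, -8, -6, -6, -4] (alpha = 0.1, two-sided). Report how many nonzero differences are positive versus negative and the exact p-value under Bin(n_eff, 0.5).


Step 1: Discard zero differences. Original n = 13; n_eff = number of nonzero differences = 13.
Nonzero differences (with sign): +7, -4, -4, +2, -9, -5, -9, -6, -6, -8, -6, -6, -4
Step 2: Count signs: positive = 2, negative = 11.
Step 3: Under H0: P(positive) = 0.5, so the number of positives S ~ Bin(13, 0.5).
Step 4: Two-sided exact p-value = sum of Bin(13,0.5) probabilities at or below the observed probability = 0.022461.
Step 5: alpha = 0.1. reject H0.

n_eff = 13, pos = 2, neg = 11, p = 0.022461, reject H0.


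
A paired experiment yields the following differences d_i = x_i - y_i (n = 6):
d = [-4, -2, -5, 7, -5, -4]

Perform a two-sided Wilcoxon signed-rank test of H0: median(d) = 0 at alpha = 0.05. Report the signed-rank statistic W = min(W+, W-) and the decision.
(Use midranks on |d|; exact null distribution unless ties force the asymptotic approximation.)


Step 1: Drop any zero differences (none here) and take |d_i|.
|d| = [4, 2, 5, 7, 5, 4]
Step 2: Midrank |d_i| (ties get averaged ranks).
ranks: |4|->2.5, |2|->1, |5|->4.5, |7|->6, |5|->4.5, |4|->2.5
Step 3: Attach original signs; sum ranks with positive sign and with negative sign.
W+ = 6 = 6
W- = 2.5 + 1 + 4.5 + 4.5 + 2.5 = 15
(Check: W+ + W- = 21 should equal n(n+1)/2 = 21.)
Step 4: Test statistic W = min(W+, W-) = 6.
Step 5: Ties in |d|, so use the tie-corrected normal approximation.
        E[W] = n(n+1)/4 = 6*7/4 = 10.5.
        Tie groups: |d|=4 (t=2), |d|=5 (t=2); sum(t^3 - t) = 12.
        Var[W] = n(n+1)(2n+1)/24 - sum(t^3-t)/48 = 546/24 - 12/48 = 22.5.
        z = (W - E[W]) / sqrt(Var[W]) = (6 - 10.5) / 4.7434 = -0.9487.
        Two-sided p = 2*Phi(z) = 0.342782.
Step 6: alpha = 0.05. fail to reject H0.

W+ = 6, W- = 15, W = min = 6, p = 0.342782, fail to reject H0.


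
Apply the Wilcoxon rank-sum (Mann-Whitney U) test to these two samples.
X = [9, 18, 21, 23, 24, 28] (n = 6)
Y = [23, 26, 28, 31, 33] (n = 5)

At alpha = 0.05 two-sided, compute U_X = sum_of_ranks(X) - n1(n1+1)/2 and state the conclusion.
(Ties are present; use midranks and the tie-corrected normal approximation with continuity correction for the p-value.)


Step 1: Combine and sort all 11 observations; assign midranks.
sorted (value, group): (9,X), (18,X), (21,X), (23,X), (23,Y), (24,X), (26,Y), (28,X), (28,Y), (31,Y), (33,Y)
ranks: 9->1, 18->2, 21->3, 23->4.5, 23->4.5, 24->6, 26->7, 28->8.5, 28->8.5, 31->10, 33->11
Step 2: Rank sum for X: R1 = 1 + 2 + 3 + 4.5 + 6 + 8.5 = 25.
Step 3: U_X = R1 - n1(n1+1)/2 = 25 - 6*7/2 = 25 - 21 = 4.
       U_Y = n1*n2 - U_X = 30 - 4 = 26.
Step 4: Ties are present, so use the tie-corrected normal approximation (with continuity correction) for the p-value.
Step 5: p-value = 0.054129; compare to alpha = 0.05. fail to reject H0.

U_X = 4, p = 0.054129, fail to reject H0 at alpha = 0.05.


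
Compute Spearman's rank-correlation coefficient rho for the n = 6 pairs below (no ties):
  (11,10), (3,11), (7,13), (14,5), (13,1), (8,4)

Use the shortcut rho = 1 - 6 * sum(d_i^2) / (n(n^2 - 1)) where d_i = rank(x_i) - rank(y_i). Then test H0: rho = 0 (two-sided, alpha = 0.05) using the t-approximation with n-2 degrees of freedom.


Step 1: Rank x and y separately (midranks; no ties here).
rank(x): 11->4, 3->1, 7->2, 14->6, 13->5, 8->3
rank(y): 10->4, 11->5, 13->6, 5->3, 1->1, 4->2
Step 2: d_i = R_x(i) - R_y(i); compute d_i^2.
  (4-4)^2=0, (1-5)^2=16, (2-6)^2=16, (6-3)^2=9, (5-1)^2=16, (3-2)^2=1
sum(d^2) = 58.
Step 3: rho = 1 - 6*58 / (6*(6^2 - 1)) = 1 - 348/210 = -0.657143.
Step 4: Under H0, t = rho * sqrt((n-2)/(1-rho^2)) = -1.7436 ~ t(4).
Step 5: Two-sided p-value from the t-distribution with 4 df = 0.156175.
Step 6: alpha = 0.05. fail to reject H0.

rho = -0.6571, p = 0.156175, fail to reject H0 at alpha = 0.05.


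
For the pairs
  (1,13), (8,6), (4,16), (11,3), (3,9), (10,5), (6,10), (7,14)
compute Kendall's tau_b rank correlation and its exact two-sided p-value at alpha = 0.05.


Step 1: Enumerate the 28 unordered pairs (i,j) with i<j and classify each by sign(x_j-x_i) * sign(y_j-y_i).
  (1,2):dx=+7,dy=-7->D; (1,3):dx=+3,dy=+3->C; (1,4):dx=+10,dy=-10->D; (1,5):dx=+2,dy=-4->D
  (1,6):dx=+9,dy=-8->D; (1,7):dx=+5,dy=-3->D; (1,8):dx=+6,dy=+1->C; (2,3):dx=-4,dy=+10->D
  (2,4):dx=+3,dy=-3->D; (2,5):dx=-5,dy=+3->D; (2,6):dx=+2,dy=-1->D; (2,7):dx=-2,dy=+4->D
  (2,8):dx=-1,dy=+8->D; (3,4):dx=+7,dy=-13->D; (3,5):dx=-1,dy=-7->C; (3,6):dx=+6,dy=-11->D
  (3,7):dx=+2,dy=-6->D; (3,8):dx=+3,dy=-2->D; (4,5):dx=-8,dy=+6->D; (4,6):dx=-1,dy=+2->D
  (4,7):dx=-5,dy=+7->D; (4,8):dx=-4,dy=+11->D; (5,6):dx=+7,dy=-4->D; (5,7):dx=+3,dy=+1->C
  (5,8):dx=+4,dy=+5->C; (6,7):dx=-4,dy=+5->D; (6,8):dx=-3,dy=+9->D; (7,8):dx=+1,dy=+4->C
Step 2: C = 6, D = 22, total pairs = 28.
Step 3: tau = (C - D)/(n(n-1)/2) = (6 - 22)/28 = -0.571429.
Step 4: Exact two-sided p-value (enumerate n! = 40320 permutations of y under H0): p = 0.061012.
Step 5: alpha = 0.05. fail to reject H0.

tau_b = -0.5714 (C=6, D=22), p = 0.061012, fail to reject H0.


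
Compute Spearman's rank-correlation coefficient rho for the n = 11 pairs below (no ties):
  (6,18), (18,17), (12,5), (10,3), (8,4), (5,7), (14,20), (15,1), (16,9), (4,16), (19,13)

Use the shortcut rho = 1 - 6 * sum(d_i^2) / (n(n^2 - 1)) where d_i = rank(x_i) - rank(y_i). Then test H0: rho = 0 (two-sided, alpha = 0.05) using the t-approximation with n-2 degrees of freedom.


Step 1: Rank x and y separately (midranks; no ties here).
rank(x): 6->3, 18->10, 12->6, 10->5, 8->4, 5->2, 14->7, 15->8, 16->9, 4->1, 19->11
rank(y): 18->10, 17->9, 5->4, 3->2, 4->3, 7->5, 20->11, 1->1, 9->6, 16->8, 13->7
Step 2: d_i = R_x(i) - R_y(i); compute d_i^2.
  (3-10)^2=49, (10-9)^2=1, (6-4)^2=4, (5-2)^2=9, (4-3)^2=1, (2-5)^2=9, (7-11)^2=16, (8-1)^2=49, (9-6)^2=9, (1-8)^2=49, (11-7)^2=16
sum(d^2) = 212.
Step 3: rho = 1 - 6*212 / (11*(11^2 - 1)) = 1 - 1272/1320 = 0.036364.
Step 4: Under H0, t = rho * sqrt((n-2)/(1-rho^2)) = 0.1092 ~ t(9).
Step 5: Two-sided p-value from the t-distribution with 9 df = 0.915468.
Step 6: alpha = 0.05. fail to reject H0.

rho = 0.0364, p = 0.915468, fail to reject H0 at alpha = 0.05.


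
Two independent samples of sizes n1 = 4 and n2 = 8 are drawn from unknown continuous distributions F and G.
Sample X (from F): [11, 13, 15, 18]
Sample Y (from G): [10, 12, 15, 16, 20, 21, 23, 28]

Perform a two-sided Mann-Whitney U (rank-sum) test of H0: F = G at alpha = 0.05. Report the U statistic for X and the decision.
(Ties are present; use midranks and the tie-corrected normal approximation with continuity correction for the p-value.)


Step 1: Combine and sort all 12 observations; assign midranks.
sorted (value, group): (10,Y), (11,X), (12,Y), (13,X), (15,X), (15,Y), (16,Y), (18,X), (20,Y), (21,Y), (23,Y), (28,Y)
ranks: 10->1, 11->2, 12->3, 13->4, 15->5.5, 15->5.5, 16->7, 18->8, 20->9, 21->10, 23->11, 28->12
Step 2: Rank sum for X: R1 = 2 + 4 + 5.5 + 8 = 19.5.
Step 3: U_X = R1 - n1(n1+1)/2 = 19.5 - 4*5/2 = 19.5 - 10 = 9.5.
       U_Y = n1*n2 - U_X = 32 - 9.5 = 22.5.
Step 4: Ties are present, so use the tie-corrected normal approximation (with continuity correction) for the p-value.
Step 5: p-value = 0.307332; compare to alpha = 0.05. fail to reject H0.

U_X = 9.5, p = 0.307332, fail to reject H0 at alpha = 0.05.


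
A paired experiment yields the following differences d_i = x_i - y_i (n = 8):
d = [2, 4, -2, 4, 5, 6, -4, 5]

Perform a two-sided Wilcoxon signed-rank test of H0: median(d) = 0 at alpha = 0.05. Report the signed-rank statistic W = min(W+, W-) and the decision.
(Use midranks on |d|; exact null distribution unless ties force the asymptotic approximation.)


Step 1: Drop any zero differences (none here) and take |d_i|.
|d| = [2, 4, 2, 4, 5, 6, 4, 5]
Step 2: Midrank |d_i| (ties get averaged ranks).
ranks: |2|->1.5, |4|->4, |2|->1.5, |4|->4, |5|->6.5, |6|->8, |4|->4, |5|->6.5
Step 3: Attach original signs; sum ranks with positive sign and with negative sign.
W+ = 1.5 + 4 + 4 + 6.5 + 8 + 6.5 = 30.5
W- = 1.5 + 4 = 5.5
(Check: W+ + W- = 36 should equal n(n+1)/2 = 36.)
Step 4: Test statistic W = min(W+, W-) = 5.5.
Step 5: Ties in |d|, so use the tie-corrected normal approximation.
        E[W] = n(n+1)/4 = 8*9/4 = 18.
        Tie groups: |d|=2 (t=2), |d|=4 (t=3), |d|=5 (t=2); sum(t^3 - t) = 36.
        Var[W] = n(n+1)(2n+1)/24 - sum(t^3-t)/48 = 1224/24 - 36/48 = 50.25.
        z = (W - E[W]) / sqrt(Var[W]) = (5.5 - 18) / 7.0887 = -1.7634.
        Two-sided p = 2*Phi(z) = 0.077839.
Step 6: alpha = 0.05. fail to reject H0.

W+ = 30.5, W- = 5.5, W = min = 5.5, p = 0.077839, fail to reject H0.


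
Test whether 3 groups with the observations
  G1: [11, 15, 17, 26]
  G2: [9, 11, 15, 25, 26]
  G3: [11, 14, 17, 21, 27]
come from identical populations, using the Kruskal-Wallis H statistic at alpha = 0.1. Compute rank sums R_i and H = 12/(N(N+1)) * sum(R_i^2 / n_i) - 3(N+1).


Step 1: Combine all N = 14 observations and assign midranks.
sorted (value, group, rank): (9,G2,1), (11,G1,3), (11,G2,3), (11,G3,3), (14,G3,5), (15,G1,6.5), (15,G2,6.5), (17,G1,8.5), (17,G3,8.5), (21,G3,10), (25,G2,11), (26,G1,12.5), (26,G2,12.5), (27,G3,14)
Step 2: Sum ranks within each group.
R_1 = 30.5 (n_1 = 4)
R_2 = 34 (n_2 = 5)
R_3 = 40.5 (n_3 = 5)
Step 3: H = 12/(N(N+1)) * sum(R_i^2/n_i) - 3(N+1)
     = 12/(14*15) * (30.5^2/4 + 34^2/5 + 40.5^2/5) - 3*15
     = 0.057143 * 791.812 - 45
     = 0.246429.
Step 4: Ties present; correction factor C = 1 - 42/(14^3 - 14) = 0.984615. Corrected H = 0.246429 / 0.984615 = 0.250279.
Step 5: Under H0, H ~ chi^2(2); p-value = 0.882374.
Step 6: alpha = 0.1. fail to reject H0.

H = 0.2503, df = 2, p = 0.882374, fail to reject H0.


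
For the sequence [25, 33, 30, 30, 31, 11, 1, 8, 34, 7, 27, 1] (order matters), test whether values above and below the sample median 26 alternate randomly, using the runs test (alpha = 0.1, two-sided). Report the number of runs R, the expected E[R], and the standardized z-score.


Step 1: Compute median = 26; label A = above, B = below.
Labels in order: BAAAABBBABAB  (n_A = 6, n_B = 6)
Step 2: Count runs R = 7.
Step 3: Under H0 (random ordering), E[R] = 2*n_A*n_B/(n_A+n_B) + 1 = 2*6*6/12 + 1 = 7.0000.
        Var[R] = 2*n_A*n_B*(2*n_A*n_B - n_A - n_B) / ((n_A+n_B)^2 * (n_A+n_B-1)) = 4320/1584 = 2.7273.
        SD[R] = 1.6514.
Step 4: R = E[R], so z = 0 with no continuity correction.
Step 5: Two-sided p-value via normal approximation = 2*(1 - Phi(|z|)) = 1.000000.
Step 6: alpha = 0.1. fail to reject H0.

R = 7, z = 0.0000, p = 1.000000, fail to reject H0.
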